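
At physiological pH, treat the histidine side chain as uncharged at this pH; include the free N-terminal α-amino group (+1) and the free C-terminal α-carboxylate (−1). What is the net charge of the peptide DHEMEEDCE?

-6

Near pH 7.4, K and R contribute +1 each, D and E contribute −1 each, and every other side chain (His included, as stated) is uncharged.
Positive (K, R): none → +0.
Negative (D, E): D1, E3, E5, E6, D7, E9 → −6.
The N-terminus (+1) and C-terminus (−1) cancel.
Net charge = (+0) + (−6) = −6.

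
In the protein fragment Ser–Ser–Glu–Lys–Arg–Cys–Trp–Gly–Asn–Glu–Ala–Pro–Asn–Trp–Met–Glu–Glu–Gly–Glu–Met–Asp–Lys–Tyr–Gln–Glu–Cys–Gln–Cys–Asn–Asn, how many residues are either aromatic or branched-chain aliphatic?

3

Aromatic: F, W, Y. Branched-chain aliphatic: I, L, V.
Aromatic residues here: Trp7, Trp14, Tyr23 (3).
Branched-chain aliphatic residues here: none (0).
The two groups share no amino acid, so total = 3 + 0 = 3.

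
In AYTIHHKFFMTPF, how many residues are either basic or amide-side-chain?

Basic: H, K, R. Amide-side-chain: N, Q.
Basic residues here: H5, H6, K7 (3).
Amide-side-chain residues here: none (0).
The two groups share no amino acid, so total = 3 + 0 = 3.

3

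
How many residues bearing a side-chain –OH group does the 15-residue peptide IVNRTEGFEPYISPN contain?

3

S, T, and Y are the three residues with a side-chain hydroxyl.
Matching residues: T5, Y11, S13.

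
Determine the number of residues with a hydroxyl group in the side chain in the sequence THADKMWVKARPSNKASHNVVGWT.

S, T, and Y are the three residues with a side-chain hydroxyl.
Matching residues: T1, S13, S17, T24.

4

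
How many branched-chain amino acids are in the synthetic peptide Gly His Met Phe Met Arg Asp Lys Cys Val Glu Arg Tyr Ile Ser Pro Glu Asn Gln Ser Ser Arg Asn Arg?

The BCAAs are Val, Leu, and Ile — aliphatic side chains with a branch point.
Matching residues: Val10, Ile14.

2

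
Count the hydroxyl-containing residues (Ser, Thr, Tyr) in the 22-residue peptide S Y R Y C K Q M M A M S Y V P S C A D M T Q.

7

Matching residues: S1, Y2, Y4, S12, Y13, S16, T21.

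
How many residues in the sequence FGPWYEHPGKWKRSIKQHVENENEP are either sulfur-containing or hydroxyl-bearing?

2

Sulfur-containing: C, M. Hydroxyl-bearing: S, T, Y.
Sulfur-containing residues here: none (0).
Hydroxyl-bearing residues here: Y5, S14 (2).
The two groups share no amino acid, so total = 0 + 2 = 2.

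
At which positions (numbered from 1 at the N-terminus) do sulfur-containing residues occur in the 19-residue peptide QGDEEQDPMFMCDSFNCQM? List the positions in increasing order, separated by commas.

Only Cys (C) and Met (M) have a sulfur atom in the side chain.
Matching residues: M9, M11, C12, C17, M19.

9, 11, 12, 17, 19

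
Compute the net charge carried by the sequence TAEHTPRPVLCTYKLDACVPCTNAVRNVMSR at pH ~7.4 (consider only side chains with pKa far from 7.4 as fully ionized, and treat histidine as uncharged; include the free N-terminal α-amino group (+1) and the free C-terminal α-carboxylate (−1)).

The side chains ionized at physiological pH are Lys/Arg (+1) and Asp/Glu (−1); with His treated as neutral, nothing else contributes.
Positive (K, R): R7, K14, R26, R31 → +4.
Negative (D, E): E3, D16 → −2.
The N-terminus (+1) and C-terminus (−1) cancel.
Net charge = (+4) + (−2) = +2.

+2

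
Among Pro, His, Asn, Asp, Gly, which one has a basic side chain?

K, R, and H are the three residues with basic side chains (ε-amine, guanidinium, and imidazole respectively).
Of the listed options, only His belongs to this group.

His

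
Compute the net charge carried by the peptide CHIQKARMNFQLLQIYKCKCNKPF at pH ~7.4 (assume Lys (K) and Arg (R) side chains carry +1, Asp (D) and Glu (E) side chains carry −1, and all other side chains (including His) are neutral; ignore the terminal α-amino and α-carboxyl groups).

+5

Positive (K, R): K5, R7, K17, K19, K22 → +5.
Negative (D, E): none → −0.
Net charge = (+5) + (−0) = +5.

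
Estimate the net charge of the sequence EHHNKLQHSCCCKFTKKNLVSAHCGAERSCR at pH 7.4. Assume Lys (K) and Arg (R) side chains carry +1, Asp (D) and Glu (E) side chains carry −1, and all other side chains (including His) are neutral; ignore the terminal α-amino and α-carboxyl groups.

Positive (K, R): K5, K13, K16, K17, R28, R31 → +6.
Negative (D, E): E1, E27 → −2.
Net charge = (+6) + (−2) = +4.

+4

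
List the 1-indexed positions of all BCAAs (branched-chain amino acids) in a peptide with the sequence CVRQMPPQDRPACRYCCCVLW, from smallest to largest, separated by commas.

2, 19, 20

Valine (V), leucine (L), and isoleucine (I) are the branched-chain amino acids.
Matching residues: V2, V19, L20.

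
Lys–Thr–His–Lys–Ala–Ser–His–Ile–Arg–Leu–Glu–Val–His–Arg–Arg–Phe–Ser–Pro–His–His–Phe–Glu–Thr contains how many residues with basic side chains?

10

Lysine (K), arginine (R), and histidine (H) have basic, nitrogen-containing side chains.
Matching residues: Lys1, His3, Lys4, His7, Arg9, His13, Arg14, Arg15, His19, His20.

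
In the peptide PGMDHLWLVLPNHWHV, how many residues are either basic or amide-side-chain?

Basic: H, K, R. Amide-side-chain: N, Q.
Basic residues here: H5, H13, H15 (3).
Amide-side-chain residues here: N12 (1).
The two groups share no amino acid, so total = 3 + 1 = 4.

4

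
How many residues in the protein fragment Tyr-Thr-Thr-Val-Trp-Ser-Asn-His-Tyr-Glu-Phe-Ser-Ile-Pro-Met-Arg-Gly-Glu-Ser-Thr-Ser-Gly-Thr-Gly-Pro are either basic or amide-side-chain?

Basic: H, K, R. Amide-side-chain: N, Q.
Basic residues here: His8, Arg16 (2).
Amide-side-chain residues here: Asn7 (1).
The two groups share no amino acid, so total = 2 + 1 = 3.

3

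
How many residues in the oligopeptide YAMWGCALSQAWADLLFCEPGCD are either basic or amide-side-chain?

Basic: H, K, R. Amide-side-chain: N, Q.
Basic residues here: none (0).
Amide-side-chain residues here: Q10 (1).
The two groups share no amino acid, so total = 0 + 1 = 1.

1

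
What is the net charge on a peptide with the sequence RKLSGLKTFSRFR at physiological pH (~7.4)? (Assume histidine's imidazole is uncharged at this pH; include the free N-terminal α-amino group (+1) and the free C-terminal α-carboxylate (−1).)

+5

Near pH 7.4, K and R contribute +1 each, D and E contribute −1 each, and every other side chain (His included, as stated) is uncharged.
Positive (K, R): R1, K2, K7, R11, R13 → +5.
Negative (D, E): none → −0.
The N-terminus (+1) and C-terminus (−1) cancel.
Net charge = (+5) + (−0) = +5.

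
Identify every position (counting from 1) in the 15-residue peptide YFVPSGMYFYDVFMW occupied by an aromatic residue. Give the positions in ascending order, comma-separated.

The aromatic amino acids are Phe (F, benzyl), Trp (W, indole), and Tyr (Y, phenol).
Matching residues: Y1, F2, Y8, F9, Y10, F13, W15.

1, 2, 8, 9, 10, 13, 15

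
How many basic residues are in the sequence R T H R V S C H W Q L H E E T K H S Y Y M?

7

Lysine (K), arginine (R), and histidine (H) have basic, nitrogen-containing side chains.
Matching residues: R1, H3, R4, H8, H12, K16, H17.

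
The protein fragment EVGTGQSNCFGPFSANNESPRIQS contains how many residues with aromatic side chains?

2

The aromatic amino acids are Phe (F, benzyl), Trp (W, indole), and Tyr (Y, phenol).
Matching residues: F10, F13.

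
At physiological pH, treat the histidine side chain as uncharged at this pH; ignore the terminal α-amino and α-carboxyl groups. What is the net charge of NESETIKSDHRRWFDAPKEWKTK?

+1

At pH ~7.4 the Lys and Arg side chains are protonated (+1), the Asp and Glu side chains are deprotonated (−1), and with His taken as neutral all other side chains carry no charge.
Positive (K, R): K7, R11, R12, K18, K21, K23 → +6.
Negative (D, E): E2, E4, D9, D15, E19 → −5.
Net charge = (+6) + (−5) = +1.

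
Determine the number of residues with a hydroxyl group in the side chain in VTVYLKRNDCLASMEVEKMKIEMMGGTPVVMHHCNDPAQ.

The –OH-bearing residues are Ser, Thr (aliphatic alcohols), and Tyr (phenol).
Matching residues: T2, Y4, S13, T27.

4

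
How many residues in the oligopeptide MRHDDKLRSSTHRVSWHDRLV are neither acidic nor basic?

10

Acidic: D, E. Basic: K, R, H. All other residues are neither.
Matching residues: M1, L7, S9, S10, T11, V14, S15, W16, L20, V21.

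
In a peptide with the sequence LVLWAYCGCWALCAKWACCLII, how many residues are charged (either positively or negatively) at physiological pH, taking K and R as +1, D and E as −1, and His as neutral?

Charged side chains at pH ~7.4: K, R (positive); D, E (negative).
Matching residues: K15.

1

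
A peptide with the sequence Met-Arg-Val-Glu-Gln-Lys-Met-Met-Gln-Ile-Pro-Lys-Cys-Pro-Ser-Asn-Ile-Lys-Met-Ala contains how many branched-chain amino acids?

V, L, and I make up the branched-chain aliphatic group.
Matching residues: Val3, Ile10, Ile17.

3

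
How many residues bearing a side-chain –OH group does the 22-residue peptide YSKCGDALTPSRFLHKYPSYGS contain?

8

S, T, and Y are the three residues with a side-chain hydroxyl.
Matching residues: Y1, S2, T9, S11, Y17, S19, Y20, S22.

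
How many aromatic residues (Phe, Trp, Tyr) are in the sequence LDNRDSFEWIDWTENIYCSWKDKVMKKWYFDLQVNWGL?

Matching residues: F7, W9, W12, Y17, W20, W28, Y29, F30, W36.

9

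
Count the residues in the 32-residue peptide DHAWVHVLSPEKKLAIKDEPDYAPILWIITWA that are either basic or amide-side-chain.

5

Basic: H, K, R. Amide-side-chain: N, Q.
Basic residues here: H2, H6, K12, K13, K17 (5).
Amide-side-chain residues here: none (0).
The two groups share no amino acid, so total = 5 + 0 = 5.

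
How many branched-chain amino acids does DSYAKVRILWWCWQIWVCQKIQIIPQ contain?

8

The BCAAs are Val, Leu, and Ile — aliphatic side chains with a branch point.
Matching residues: V6, I8, L9, I15, V17, I21, I23, I24.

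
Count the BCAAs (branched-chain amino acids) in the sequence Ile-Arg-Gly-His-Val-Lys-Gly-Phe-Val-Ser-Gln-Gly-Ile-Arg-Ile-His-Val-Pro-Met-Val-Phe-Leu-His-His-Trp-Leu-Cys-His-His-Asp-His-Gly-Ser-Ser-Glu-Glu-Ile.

The BCAAs are Val, Leu, and Ile — aliphatic side chains with a branch point.
Matching residues: Ile1, Val5, Val9, Ile13, Ile15, Val17, Val20, Leu22, Leu26, Ile37.

10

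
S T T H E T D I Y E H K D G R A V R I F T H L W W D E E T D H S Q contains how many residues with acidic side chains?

The acidic residues are Asp (D) and Glu (E), whose side chains end in a carboxylate group.
Matching residues: E5, D7, E10, D13, D26, E27, E28, D30.

8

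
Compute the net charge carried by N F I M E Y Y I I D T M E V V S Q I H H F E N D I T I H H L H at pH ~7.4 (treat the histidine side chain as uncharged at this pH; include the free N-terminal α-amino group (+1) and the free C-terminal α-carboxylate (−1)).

-5

Near pH 7.4, K and R contribute +1 each, D and E contribute −1 each, and every other side chain (His included, as stated) is uncharged.
Positive (K, R): none → +0.
Negative (D, E): E5, D10, E13, E22, D24 → −5.
The N-terminus (+1) and C-terminus (−1) cancel.
Net charge = (+0) + (−5) = −5.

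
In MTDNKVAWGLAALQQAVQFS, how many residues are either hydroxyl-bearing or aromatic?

4

Hydroxyl-bearing: S, T, Y. Aromatic: F, W, Y.
Hydroxyl-bearing residues here: T2, S20 (2).
Aromatic residues here: W8, F19 (2).
(Y belongs to both groups, but none appear in this sequence.) Total = 2 + 2 = 4.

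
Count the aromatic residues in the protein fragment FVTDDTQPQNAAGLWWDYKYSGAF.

6

The aromatic amino acids are Phe (F, benzyl), Trp (W, indole), and Tyr (Y, phenol).
Matching residues: F1, W15, W16, Y18, Y20, F24.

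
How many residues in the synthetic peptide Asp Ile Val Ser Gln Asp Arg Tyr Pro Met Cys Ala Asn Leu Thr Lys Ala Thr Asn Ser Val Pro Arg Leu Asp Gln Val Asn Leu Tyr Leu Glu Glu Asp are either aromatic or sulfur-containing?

4

Aromatic: F, W, Y. Sulfur-containing: C, M.
Aromatic residues here: Tyr8, Tyr30 (2).
Sulfur-containing residues here: Met10, Cys11 (2).
The two groups share no amino acid, so total = 2 + 2 = 4.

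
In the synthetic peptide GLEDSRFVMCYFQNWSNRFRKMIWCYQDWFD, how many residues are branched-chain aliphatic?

Valine (V), leucine (L), and isoleucine (I) are the branched-chain amino acids.
Matching residues: L2, V8, I23.

3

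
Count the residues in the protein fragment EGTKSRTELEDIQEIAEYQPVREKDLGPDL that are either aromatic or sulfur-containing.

1

Aromatic: F, W, Y. Sulfur-containing: C, M.
Aromatic residues here: Y18 (1).
Sulfur-containing residues here: none (0).
The two groups share no amino acid, so total = 1 + 0 = 1.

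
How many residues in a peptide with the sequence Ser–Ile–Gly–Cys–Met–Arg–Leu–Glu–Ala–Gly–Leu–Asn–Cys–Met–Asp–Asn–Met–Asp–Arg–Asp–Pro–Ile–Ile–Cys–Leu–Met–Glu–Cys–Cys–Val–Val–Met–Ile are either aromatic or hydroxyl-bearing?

1

Aromatic: F, W, Y. Hydroxyl-bearing: S, T, Y.
Aromatic residues here: none (0).
Hydroxyl-bearing residues here: Ser1 (1).
(Y belongs to both groups, but none appear in this sequence.) Total = 0 + 1 = 1.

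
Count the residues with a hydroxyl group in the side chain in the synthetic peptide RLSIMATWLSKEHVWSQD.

4

Serine (S), threonine (T), and tyrosine (Y) each carry a hydroxyl group on the side chain.
Matching residues: S3, T7, S10, S16.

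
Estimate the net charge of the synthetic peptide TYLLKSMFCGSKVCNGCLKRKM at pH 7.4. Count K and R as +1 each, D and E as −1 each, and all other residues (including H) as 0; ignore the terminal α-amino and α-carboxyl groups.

+5

Positive (K, R): K5, K12, K19, R20, K21 → +5.
Negative (D, E): none → −0.
Net charge = (+5) + (−0) = +5.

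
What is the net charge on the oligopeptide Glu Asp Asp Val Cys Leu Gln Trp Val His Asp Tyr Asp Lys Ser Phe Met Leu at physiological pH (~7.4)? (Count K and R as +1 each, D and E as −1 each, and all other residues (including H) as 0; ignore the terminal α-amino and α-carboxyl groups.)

-4

Positive (K, R): Lys14 → +1.
Negative (D, E): Glu1, Asp2, Asp3, Asp11, Asp13 → −5.
Net charge = (+1) + (−5) = −4.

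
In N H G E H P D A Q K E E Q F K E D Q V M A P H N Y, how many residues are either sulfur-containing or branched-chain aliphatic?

Sulfur-containing: C, M. Branched-chain aliphatic: I, L, V.
Sulfur-containing residues here: M20 (1).
Branched-chain aliphatic residues here: V19 (1).
The two groups share no amino acid, so total = 1 + 1 = 2.

2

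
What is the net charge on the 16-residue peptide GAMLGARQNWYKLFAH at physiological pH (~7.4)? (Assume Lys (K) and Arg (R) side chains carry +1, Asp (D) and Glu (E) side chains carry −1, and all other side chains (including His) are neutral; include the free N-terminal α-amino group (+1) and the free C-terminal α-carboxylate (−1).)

Positive (K, R): R7, K12 → +2.
Negative (D, E): none → −0.
The N-terminus (+1) and C-terminus (−1) cancel.
Net charge = (+2) + (−0) = +2.

+2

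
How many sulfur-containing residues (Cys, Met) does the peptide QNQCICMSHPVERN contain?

Matching residues: C4, C6, M7.

3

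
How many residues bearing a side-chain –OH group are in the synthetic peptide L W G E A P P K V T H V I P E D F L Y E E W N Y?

3

S, T, and Y are the three residues with a side-chain hydroxyl.
Matching residues: T10, Y19, Y24.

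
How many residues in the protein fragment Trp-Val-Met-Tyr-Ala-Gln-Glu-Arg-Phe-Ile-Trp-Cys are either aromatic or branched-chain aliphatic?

6

Aromatic: F, W, Y. Branched-chain aliphatic: I, L, V.
Aromatic residues here: Trp1, Tyr4, Phe9, Trp11 (4).
Branched-chain aliphatic residues here: Val2, Ile10 (2).
The two groups share no amino acid, so total = 4 + 2 = 6.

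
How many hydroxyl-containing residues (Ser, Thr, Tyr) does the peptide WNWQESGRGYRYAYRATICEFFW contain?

Matching residues: S6, Y10, Y12, Y14, T17.

5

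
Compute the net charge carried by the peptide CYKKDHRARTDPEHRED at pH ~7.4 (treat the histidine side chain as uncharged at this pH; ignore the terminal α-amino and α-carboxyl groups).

The side chains ionized at physiological pH are Lys/Arg (+1) and Asp/Glu (−1); with His treated as neutral, nothing else contributes.
Positive (K, R): K3, K4, R7, R9, R15 → +5.
Negative (D, E): D5, D11, E13, E16, D17 → −5.
Net charge = (+5) + (−5) = 0.

0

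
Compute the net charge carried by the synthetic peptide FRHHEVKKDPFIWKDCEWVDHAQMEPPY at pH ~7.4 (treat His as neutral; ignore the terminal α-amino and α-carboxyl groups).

-2

At pH ~7.4 the Lys and Arg side chains are protonated (+1), the Asp and Glu side chains are deprotonated (−1), and with His taken as neutral all other side chains carry no charge.
Positive (K, R): R2, K7, K8, K14 → +4.
Negative (D, E): E5, D9, D15, E17, D20, E25 → −6.
Net charge = (+4) + (−6) = −2.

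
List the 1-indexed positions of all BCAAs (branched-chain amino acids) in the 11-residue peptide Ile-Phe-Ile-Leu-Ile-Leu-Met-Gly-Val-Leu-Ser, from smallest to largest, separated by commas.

1, 3, 4, 5, 6, 9, 10

V, L, and I make up the branched-chain aliphatic group.
Matching residues: Ile1, Ile3, Leu4, Ile5, Leu6, Val9, Leu10.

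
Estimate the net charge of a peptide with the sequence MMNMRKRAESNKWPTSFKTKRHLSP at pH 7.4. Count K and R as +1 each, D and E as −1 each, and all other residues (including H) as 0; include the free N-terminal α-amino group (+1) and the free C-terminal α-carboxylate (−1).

+6

Positive (K, R): R5, K6, R7, K12, K18, K20, R21 → +7.
Negative (D, E): E9 → −1.
The N-terminus (+1) and C-terminus (−1) cancel.
Net charge = (+7) + (−1) = +6.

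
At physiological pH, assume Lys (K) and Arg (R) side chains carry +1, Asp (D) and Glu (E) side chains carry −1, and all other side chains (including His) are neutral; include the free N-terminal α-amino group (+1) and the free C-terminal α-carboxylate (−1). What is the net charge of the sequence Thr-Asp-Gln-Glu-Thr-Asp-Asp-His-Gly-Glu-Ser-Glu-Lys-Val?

Positive (K, R): Lys13 → +1.
Negative (D, E): Asp2, Glu4, Asp6, Asp7, Glu10, Glu12 → −6.
The N-terminus (+1) and C-terminus (−1) cancel.
Net charge = (+1) + (−6) = −5.

-5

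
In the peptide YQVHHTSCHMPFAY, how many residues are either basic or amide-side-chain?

4

Basic: H, K, R. Amide-side-chain: N, Q.
Basic residues here: H4, H5, H9 (3).
Amide-side-chain residues here: Q2 (1).
The two groups share no amino acid, so total = 3 + 1 = 4.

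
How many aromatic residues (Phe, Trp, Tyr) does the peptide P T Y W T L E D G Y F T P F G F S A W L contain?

Matching residues: Y3, W4, Y10, F11, F14, F16, W19.

7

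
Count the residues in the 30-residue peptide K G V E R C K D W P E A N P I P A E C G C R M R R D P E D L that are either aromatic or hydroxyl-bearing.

Aromatic: F, W, Y. Hydroxyl-bearing: S, T, Y.
Aromatic residues here: W9 (1).
Hydroxyl-bearing residues here: none (0).
(Y belongs to both groups, but none appear in this sequence.) Total = 1 + 0 = 1.

1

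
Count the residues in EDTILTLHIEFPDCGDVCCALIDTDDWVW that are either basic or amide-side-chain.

1

Basic: H, K, R. Amide-side-chain: N, Q.
Basic residues here: H8 (1).
Amide-side-chain residues here: none (0).
The two groups share no amino acid, so total = 1 + 0 = 1.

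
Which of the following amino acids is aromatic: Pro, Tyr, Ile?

Tyr

Phenylalanine (F), tryptophan (W), and tyrosine (Y) have aromatic ring side chains.
Of the listed options, only Tyr belongs to this group.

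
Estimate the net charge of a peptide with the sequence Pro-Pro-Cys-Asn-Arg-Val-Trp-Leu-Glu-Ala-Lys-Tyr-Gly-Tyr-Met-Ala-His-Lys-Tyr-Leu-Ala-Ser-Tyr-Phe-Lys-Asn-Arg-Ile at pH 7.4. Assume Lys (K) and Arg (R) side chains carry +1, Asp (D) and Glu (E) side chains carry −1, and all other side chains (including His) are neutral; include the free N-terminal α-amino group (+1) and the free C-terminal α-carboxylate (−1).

+4

Positive (K, R): Arg5, Lys11, Lys18, Lys25, Arg27 → +5.
Negative (D, E): Glu9 → −1.
The N-terminus (+1) and C-terminus (−1) cancel.
Net charge = (+5) + (−1) = +4.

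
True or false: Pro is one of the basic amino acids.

The basic amino acids are Lys (K), Arg (R), and His (H).
Proline is not in this group.

False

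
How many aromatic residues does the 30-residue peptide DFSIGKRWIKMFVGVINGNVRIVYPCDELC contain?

4

F, W, and Y each carry an aromatic ring on the side chain.
Matching residues: F2, W8, F12, Y24.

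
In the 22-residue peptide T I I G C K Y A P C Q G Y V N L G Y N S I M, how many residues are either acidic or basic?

1

Acidic: D, E. Basic: H, K, R.
Acidic residues here: none (0).
Basic residues here: K6 (1).
The two groups share no amino acid, so total = 0 + 1 = 1.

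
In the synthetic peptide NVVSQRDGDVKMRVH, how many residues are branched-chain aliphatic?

The BCAAs are Val, Leu, and Ile — aliphatic side chains with a branch point.
Matching residues: V2, V3, V10, V14.

4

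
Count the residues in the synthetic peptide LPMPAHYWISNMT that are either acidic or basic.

1

Acidic: D, E. Basic: H, K, R.
Acidic residues here: none (0).
Basic residues here: H6 (1).
The two groups share no amino acid, so total = 0 + 1 = 1.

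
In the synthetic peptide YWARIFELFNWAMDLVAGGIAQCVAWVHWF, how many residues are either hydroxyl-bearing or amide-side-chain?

3

Hydroxyl-bearing: S, T, Y. Amide-side-chain: N, Q.
Hydroxyl-bearing residues here: Y1 (1).
Amide-side-chain residues here: N10, Q22 (2).
The two groups share no amino acid, so total = 1 + 2 = 3.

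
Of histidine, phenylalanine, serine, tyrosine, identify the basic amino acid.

The basic amino acids are Lys (K), Arg (R), and His (H).
Of the listed options, only histidine belongs to this group.

histidine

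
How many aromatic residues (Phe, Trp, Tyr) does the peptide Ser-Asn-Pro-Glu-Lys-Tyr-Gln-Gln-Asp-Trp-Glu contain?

2

Matching residues: Tyr6, Trp10.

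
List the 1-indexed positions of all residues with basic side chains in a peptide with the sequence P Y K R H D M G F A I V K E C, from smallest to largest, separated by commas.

K, R, and H are the three residues with basic side chains (ε-amine, guanidinium, and imidazole respectively).
Matching residues: K3, R4, H5, K13.

3, 4, 5, 13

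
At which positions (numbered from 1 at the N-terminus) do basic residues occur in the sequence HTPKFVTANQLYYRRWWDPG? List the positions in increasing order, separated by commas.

1, 4, 14, 15

K, R, and H are the three residues with basic side chains (ε-amine, guanidinium, and imidazole respectively).
Matching residues: H1, K4, R14, R15.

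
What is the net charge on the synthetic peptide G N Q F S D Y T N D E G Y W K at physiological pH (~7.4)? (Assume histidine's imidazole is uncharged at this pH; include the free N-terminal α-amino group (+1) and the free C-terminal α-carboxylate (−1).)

At pH ~7.4 the Lys and Arg side chains are protonated (+1), the Asp and Glu side chains are deprotonated (−1), and with His taken as neutral all other side chains carry no charge.
Positive (K, R): K15 → +1.
Negative (D, E): D6, D10, E11 → −3.
The N-terminus (+1) and C-terminus (−1) cancel.
Net charge = (+1) + (−3) = −2.

-2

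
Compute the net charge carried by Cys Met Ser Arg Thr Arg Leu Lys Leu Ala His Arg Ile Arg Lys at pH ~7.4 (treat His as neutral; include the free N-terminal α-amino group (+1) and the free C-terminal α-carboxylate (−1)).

The side chains ionized at physiological pH are Lys/Arg (+1) and Asp/Glu (−1); with His treated as neutral, nothing else contributes.
Positive (K, R): Arg4, Arg6, Lys8, Arg12, Arg14, Lys15 → +6.
Negative (D, E): none → −0.
The N-terminus (+1) and C-terminus (−1) cancel.
Net charge = (+6) + (−0) = +6.

+6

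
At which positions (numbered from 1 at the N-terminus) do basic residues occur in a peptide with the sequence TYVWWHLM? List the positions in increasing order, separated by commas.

Lysine (K), arginine (R), and histidine (H) have basic, nitrogen-containing side chains.
Matching residues: H6.

6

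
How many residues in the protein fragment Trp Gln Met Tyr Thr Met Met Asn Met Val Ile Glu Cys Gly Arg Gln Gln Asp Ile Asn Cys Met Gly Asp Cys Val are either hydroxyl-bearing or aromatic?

Hydroxyl-bearing: S, T, Y. Aromatic: F, W, Y.
Hydroxyl-bearing residues here: Tyr4, Thr5 (2).
Aromatic residues here: Trp1, Tyr4 (2).
Y is in both groups, so the 1 Y residue must not be double-counted.
Total = 2 + 2 − 1 = 3.

3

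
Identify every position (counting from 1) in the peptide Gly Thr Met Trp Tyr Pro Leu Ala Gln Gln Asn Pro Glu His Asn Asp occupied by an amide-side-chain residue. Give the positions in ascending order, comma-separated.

9, 10, 11, 15

The amide-side-chain residues are Asn (N) and Gln (Q).
Matching residues: Gln9, Gln10, Asn11, Asn15.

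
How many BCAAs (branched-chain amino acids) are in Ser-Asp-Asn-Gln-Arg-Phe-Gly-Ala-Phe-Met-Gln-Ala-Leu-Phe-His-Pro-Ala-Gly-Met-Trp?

Valine (V), leucine (L), and isoleucine (I) are the branched-chain amino acids.
Matching residues: Leu13.

1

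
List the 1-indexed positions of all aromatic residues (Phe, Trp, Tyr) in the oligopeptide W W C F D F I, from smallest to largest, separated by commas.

1, 2, 4, 6

Matching residues: W1, W2, F4, F6.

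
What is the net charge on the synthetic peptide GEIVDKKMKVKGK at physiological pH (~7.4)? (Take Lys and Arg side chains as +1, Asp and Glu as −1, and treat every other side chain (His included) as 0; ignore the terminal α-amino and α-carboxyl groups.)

+3

Positive (K, R): K6, K7, K9, K11, K13 → +5.
Negative (D, E): E2, D5 → −2.
Net charge = (+5) + (−2) = +3.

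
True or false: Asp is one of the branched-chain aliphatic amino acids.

Valine (V), leucine (L), and isoleucine (I) are the branched-chain amino acids.
Aspartate is not in this group.

False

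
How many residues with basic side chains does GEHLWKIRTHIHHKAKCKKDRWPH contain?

12

K, R, and H are the three residues with basic side chains (ε-amine, guanidinium, and imidazole respectively).
Matching residues: H3, K6, R8, H10, H12, H13, K14, K16, K18, K19, R21, H24.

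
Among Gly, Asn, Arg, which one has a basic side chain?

Arg

The basic amino acids are Lys (K), Arg (R), and His (H).
Of the listed options, only Arg belongs to this group.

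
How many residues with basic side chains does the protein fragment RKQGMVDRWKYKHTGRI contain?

7

Lysine (K), arginine (R), and histidine (H) have basic, nitrogen-containing side chains.
Matching residues: R1, K2, R8, K10, K12, H13, R16.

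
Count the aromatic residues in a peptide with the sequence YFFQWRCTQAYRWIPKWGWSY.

Phenylalanine (F), tryptophan (W), and tyrosine (Y) have aromatic ring side chains.
Matching residues: Y1, F2, F3, W5, Y11, W13, W17, W19, Y21.

9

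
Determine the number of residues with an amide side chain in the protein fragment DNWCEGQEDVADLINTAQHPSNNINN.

Only N (asparagine) and Q (glutamine) carry a side-chain carboxamide.
Matching residues: N2, Q7, N15, Q18, N22, N23, N25, N26.

8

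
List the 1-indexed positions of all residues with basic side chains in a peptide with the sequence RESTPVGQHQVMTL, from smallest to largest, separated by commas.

1, 9

Lysine (K), arginine (R), and histidine (H) have basic, nitrogen-containing side chains.
Matching residues: R1, H9.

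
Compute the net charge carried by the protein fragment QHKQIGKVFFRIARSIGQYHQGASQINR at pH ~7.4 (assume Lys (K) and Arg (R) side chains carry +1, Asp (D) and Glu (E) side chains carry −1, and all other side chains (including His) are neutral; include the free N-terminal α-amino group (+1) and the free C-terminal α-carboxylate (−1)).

+5

Positive (K, R): K3, K7, R11, R14, R28 → +5.
Negative (D, E): none → −0.
The N-terminus (+1) and C-terminus (−1) cancel.
Net charge = (+5) + (−0) = +5.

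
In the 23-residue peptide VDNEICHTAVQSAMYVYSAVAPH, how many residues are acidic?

Only D (aspartate) and E (glutamate) carry a side-chain carboxylic acid.
Matching residues: D2, E4.

2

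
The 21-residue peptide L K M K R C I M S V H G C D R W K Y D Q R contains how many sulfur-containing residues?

The sulfur-bearing residues are cysteine (–SH) and methionine (–S–CH₃).
Matching residues: M3, C6, M8, C13.

4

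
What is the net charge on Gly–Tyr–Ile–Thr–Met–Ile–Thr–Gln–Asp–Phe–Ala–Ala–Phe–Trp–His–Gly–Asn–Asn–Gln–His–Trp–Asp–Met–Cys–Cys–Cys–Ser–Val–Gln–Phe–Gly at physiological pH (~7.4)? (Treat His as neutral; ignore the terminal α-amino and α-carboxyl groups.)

The side chains ionized at physiological pH are Lys/Arg (+1) and Asp/Glu (−1); with His treated as neutral, nothing else contributes.
Positive (K, R): none → +0.
Negative (D, E): Asp9, Asp22 → −2.
Net charge = (+0) + (−2) = −2.

-2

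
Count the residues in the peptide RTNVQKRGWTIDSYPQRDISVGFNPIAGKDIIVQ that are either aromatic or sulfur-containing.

3

Aromatic: F, W, Y. Sulfur-containing: C, M.
Aromatic residues here: W9, Y14, F23 (3).
Sulfur-containing residues here: none (0).
The two groups share no amino acid, so total = 3 + 0 = 3.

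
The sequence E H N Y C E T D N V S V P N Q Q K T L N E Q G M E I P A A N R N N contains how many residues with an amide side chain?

Asparagine (N) and glutamine (Q) have uncharged amide side chains.
Matching residues: N3, N9, N14, Q15, Q16, N20, Q22, N30, N32, N33.

10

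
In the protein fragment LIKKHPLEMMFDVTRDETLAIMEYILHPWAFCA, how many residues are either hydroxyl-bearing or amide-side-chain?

3

Hydroxyl-bearing: S, T, Y. Amide-side-chain: N, Q.
Hydroxyl-bearing residues here: T14, T18, Y24 (3).
Amide-side-chain residues here: none (0).
The two groups share no amino acid, so total = 3 + 0 = 3.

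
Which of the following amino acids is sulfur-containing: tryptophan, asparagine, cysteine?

cysteine

The sulfur-bearing residues are cysteine (–SH) and methionine (–S–CH₃).
Of the listed options, only cysteine belongs to this group.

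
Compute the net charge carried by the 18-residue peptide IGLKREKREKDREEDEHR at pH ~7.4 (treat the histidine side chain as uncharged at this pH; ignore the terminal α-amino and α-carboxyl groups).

At pH ~7.4 the Lys and Arg side chains are protonated (+1), the Asp and Glu side chains are deprotonated (−1), and with His taken as neutral all other side chains carry no charge.
Positive (K, R): K4, R5, K7, R8, K10, R12, R18 → +7.
Negative (D, E): E6, E9, D11, E13, E14, D15, E16 → −7.
Net charge = (+7) + (−7) = 0.

0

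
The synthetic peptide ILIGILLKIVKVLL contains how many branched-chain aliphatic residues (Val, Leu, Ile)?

11

Matching residues: I1, L2, I3, I5, L6, L7, I9, V10, V12, L13, L14.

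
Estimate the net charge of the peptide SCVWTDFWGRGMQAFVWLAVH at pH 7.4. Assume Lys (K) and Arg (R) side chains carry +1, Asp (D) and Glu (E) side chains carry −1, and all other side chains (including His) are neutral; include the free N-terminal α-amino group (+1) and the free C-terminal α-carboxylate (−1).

0

Positive (K, R): R10 → +1.
Negative (D, E): D6 → −1.
The N-terminus (+1) and C-terminus (−1) cancel.
Net charge = (+1) + (−1) = 0.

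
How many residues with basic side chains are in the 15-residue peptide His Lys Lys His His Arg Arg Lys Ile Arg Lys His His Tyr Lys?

13

K, R, and H are the three residues with basic side chains (ε-amine, guanidinium, and imidazole respectively).
Matching residues: His1, Lys2, Lys3, His4, His5, Arg6, Arg7, Lys8, Arg10, Lys11, His12, His13, Lys15.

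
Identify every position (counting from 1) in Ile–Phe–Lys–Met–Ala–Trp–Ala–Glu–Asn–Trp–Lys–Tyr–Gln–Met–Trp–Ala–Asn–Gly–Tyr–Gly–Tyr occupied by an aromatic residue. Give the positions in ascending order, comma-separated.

2, 6, 10, 12, 15, 19, 21

Matching residues: Phe2, Trp6, Trp10, Tyr12, Trp15, Tyr19, Tyr21.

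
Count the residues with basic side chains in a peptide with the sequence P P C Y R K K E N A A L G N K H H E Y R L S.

7

K, R, and H are the three residues with basic side chains (ε-amine, guanidinium, and imidazole respectively).
Matching residues: R5, K6, K7, K15, H16, H17, R20.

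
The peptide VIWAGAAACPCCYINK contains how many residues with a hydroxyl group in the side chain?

The –OH-bearing residues are Ser, Thr (aliphatic alcohols), and Tyr (phenol).
Matching residues: Y13.

1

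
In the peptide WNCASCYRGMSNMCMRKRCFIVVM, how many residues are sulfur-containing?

8

Only Cys (C) and Met (M) have a sulfur atom in the side chain.
Matching residues: C3, C6, M10, M13, C14, M15, C19, M24.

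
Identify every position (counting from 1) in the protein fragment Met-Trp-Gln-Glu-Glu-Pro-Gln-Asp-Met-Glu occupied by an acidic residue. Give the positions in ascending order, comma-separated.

4, 5, 8, 10

Only D (aspartate) and E (glutamate) carry a side-chain carboxylic acid.
Matching residues: Glu4, Glu5, Asp8, Glu10.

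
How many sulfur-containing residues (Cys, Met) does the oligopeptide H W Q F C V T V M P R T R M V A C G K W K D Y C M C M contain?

8

Matching residues: C5, M9, M14, C17, C24, M25, C26, M27.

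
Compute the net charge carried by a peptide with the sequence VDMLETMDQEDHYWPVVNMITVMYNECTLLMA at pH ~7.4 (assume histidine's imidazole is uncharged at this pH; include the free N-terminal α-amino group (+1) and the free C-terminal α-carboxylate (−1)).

-6

At pH ~7.4 the Lys and Arg side chains are protonated (+1), the Asp and Glu side chains are deprotonated (−1), and with His taken as neutral all other side chains carry no charge.
Positive (K, R): none → +0.
Negative (D, E): D2, E5, D8, E10, D11, E26 → −6.
The N-terminus (+1) and C-terminus (−1) cancel.
Net charge = (+0) + (−6) = −6.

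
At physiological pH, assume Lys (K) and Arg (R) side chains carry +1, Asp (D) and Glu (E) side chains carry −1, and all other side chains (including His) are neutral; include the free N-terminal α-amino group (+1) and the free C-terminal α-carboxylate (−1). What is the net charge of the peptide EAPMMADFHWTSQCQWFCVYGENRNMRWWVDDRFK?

-1

Positive (K, R): R24, R27, R33, K35 → +4.
Negative (D, E): E1, D7, E22, D31, D32 → −5.
The N-terminus (+1) and C-terminus (−1) cancel.
Net charge = (+4) + (−5) = −1.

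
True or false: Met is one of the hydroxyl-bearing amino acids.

False

The –OH-bearing residues are Ser, Thr (aliphatic alcohols), and Tyr (phenol).
Methionine is not in this group.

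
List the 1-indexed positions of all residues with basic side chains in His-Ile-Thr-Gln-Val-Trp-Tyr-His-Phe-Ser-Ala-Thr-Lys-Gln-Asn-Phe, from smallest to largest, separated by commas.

1, 8, 13

Lysine (K), arginine (R), and histidine (H) have basic, nitrogen-containing side chains.
Matching residues: His1, His8, Lys13.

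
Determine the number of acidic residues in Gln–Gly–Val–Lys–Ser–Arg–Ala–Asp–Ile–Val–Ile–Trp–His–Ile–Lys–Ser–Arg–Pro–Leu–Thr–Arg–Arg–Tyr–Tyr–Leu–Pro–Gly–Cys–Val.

1

Only D (aspartate) and E (glutamate) carry a side-chain carboxylic acid.
Matching residues: Asp8.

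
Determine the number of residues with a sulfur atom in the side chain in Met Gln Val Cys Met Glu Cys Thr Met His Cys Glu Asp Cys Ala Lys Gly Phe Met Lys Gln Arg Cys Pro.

9

The sulfur-bearing residues are cysteine (–SH) and methionine (–S–CH₃).
Matching residues: Met1, Cys4, Met5, Cys7, Met9, Cys11, Cys14, Met19, Cys23.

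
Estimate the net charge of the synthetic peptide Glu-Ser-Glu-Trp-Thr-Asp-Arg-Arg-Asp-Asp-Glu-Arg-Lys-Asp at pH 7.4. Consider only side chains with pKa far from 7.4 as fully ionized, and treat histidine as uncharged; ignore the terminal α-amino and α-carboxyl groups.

The side chains ionized at physiological pH are Lys/Arg (+1) and Asp/Glu (−1); with His treated as neutral, nothing else contributes.
Positive (K, R): Arg7, Arg8, Arg12, Lys13 → +4.
Negative (D, E): Glu1, Glu3, Asp6, Asp9, Asp10, Glu11, Asp14 → −7.
Net charge = (+4) + (−7) = −3.

-3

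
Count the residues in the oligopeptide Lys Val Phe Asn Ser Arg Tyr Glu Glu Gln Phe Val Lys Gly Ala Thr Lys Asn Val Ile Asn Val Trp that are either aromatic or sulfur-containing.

4

Aromatic: F, W, Y. Sulfur-containing: C, M.
Aromatic residues here: Phe3, Tyr7, Phe11, Trp23 (4).
Sulfur-containing residues here: none (0).
The two groups share no amino acid, so total = 4 + 0 = 4.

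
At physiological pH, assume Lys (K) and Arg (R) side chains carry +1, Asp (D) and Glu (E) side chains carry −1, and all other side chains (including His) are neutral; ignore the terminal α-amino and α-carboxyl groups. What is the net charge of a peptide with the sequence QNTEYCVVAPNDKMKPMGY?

0

Positive (K, R): K13, K15 → +2.
Negative (D, E): E4, D12 → −2.
Net charge = (+2) + (−2) = 0.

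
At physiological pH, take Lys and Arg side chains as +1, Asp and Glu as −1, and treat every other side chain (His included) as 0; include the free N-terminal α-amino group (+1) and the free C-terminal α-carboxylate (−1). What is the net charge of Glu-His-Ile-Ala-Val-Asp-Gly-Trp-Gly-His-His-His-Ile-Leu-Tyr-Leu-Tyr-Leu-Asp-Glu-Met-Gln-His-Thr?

Positive (K, R): none → +0.
Negative (D, E): Glu1, Asp6, Asp19, Glu20 → −4.
The N-terminus (+1) and C-terminus (−1) cancel.
Net charge = (+0) + (−4) = −4.

-4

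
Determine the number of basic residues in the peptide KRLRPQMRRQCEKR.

7

The basic amino acids are Lys (K), Arg (R), and His (H).
Matching residues: K1, R2, R4, R8, R9, K13, R14.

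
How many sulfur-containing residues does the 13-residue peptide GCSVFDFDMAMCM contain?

Cysteine (C, thiol) and methionine (M, thioether) are the two sulfur-containing amino acids.
Matching residues: C2, M9, M11, C12, M13.

5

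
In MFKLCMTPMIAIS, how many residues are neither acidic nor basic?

12

Acidic: D, E. Basic: K, R, H. All other residues are neither.
Matching residues: M1, F2, L4, C5, M6, T7, P8, M9, I10, A11, I12, S13.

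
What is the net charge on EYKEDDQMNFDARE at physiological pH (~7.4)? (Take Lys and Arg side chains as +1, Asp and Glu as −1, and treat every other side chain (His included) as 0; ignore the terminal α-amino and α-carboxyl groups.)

Positive (K, R): K3, R13 → +2.
Negative (D, E): E1, E4, D5, D6, D11, E14 → −6.
Net charge = (+2) + (−6) = −4.

-4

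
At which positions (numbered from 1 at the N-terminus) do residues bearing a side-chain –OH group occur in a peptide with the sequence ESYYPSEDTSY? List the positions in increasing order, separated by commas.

2, 3, 4, 6, 9, 10, 11

S, T, and Y are the three residues with a side-chain hydroxyl.
Matching residues: S2, Y3, Y4, S6, T9, S10, Y11.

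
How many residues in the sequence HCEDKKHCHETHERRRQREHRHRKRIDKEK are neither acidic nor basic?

Acidic: D, E. Basic: K, R, H. All other residues are neither.
Matching residues: C2, C8, T11, Q17, I26.

5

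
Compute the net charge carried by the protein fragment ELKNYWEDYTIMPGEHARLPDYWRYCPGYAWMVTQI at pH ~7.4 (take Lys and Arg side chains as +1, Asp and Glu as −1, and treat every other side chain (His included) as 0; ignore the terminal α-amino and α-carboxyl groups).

Positive (K, R): K3, R18, R24 → +3.
Negative (D, E): E1, E7, D8, E15, D21 → −5.
Net charge = (+3) + (−5) = −2.

-2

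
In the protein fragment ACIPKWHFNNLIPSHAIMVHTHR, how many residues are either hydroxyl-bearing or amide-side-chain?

4

Hydroxyl-bearing: S, T, Y. Amide-side-chain: N, Q.
Hydroxyl-bearing residues here: S14, T21 (2).
Amide-side-chain residues here: N9, N10 (2).
The two groups share no amino acid, so total = 2 + 2 = 4.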